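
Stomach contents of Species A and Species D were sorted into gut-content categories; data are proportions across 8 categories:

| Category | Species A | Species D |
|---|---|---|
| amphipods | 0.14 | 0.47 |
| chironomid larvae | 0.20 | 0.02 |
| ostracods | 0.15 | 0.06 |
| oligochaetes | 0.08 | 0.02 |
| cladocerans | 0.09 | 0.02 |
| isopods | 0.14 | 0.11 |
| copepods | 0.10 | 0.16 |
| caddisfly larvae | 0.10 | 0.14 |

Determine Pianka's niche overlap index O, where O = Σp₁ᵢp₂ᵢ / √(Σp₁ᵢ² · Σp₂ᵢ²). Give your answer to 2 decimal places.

Σ p₁ᵢp₂ᵢ = 0.0658 + 0.0040 + 0.0090 + 0.0016 + 0.0018 + 0.0154 + 0.0160 + 0.0140 = 0.1276
Σp_1ᵢ² = 0.14² + 0.20² + 0.15² + 0.08² + 0.09² + 0.14² + 0.10² + 0.10² = 0.0196 + 0.0400 + 0.0225 + 0.0064 + 0.0081 + 0.0196 + 0.0100 + 0.0100 = 0.1362
Σp_2ᵢ² = 0.47² + 0.02² + 0.06² + 0.02² + 0.02² + 0.11² + 0.16² + 0.14² = 0.2209 + 0.0004 + 0.0036 + 0.0004 + 0.0004 + 0.0121 + 0.0256 + 0.0196 = 0.2830
O = 0.1276 / √(0.1362 × 0.2830) = 0.1276 / 0.19633 = 0.6499

0.65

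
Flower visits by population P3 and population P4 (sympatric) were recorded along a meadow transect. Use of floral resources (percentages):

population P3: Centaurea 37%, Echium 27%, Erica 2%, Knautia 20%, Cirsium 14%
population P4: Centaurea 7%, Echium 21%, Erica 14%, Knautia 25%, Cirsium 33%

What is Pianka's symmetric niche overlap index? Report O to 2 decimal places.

Convert percentages to proportions (divide by 100).
Σ p₁ᵢp₂ᵢ = 0.0259 + 0.0567 + 0.0028 + 0.0500 + 0.0462 = 0.1816
Σp_1ᵢ² = 0.37² + 0.27² + 0.02² + 0.20² + 0.14² = 0.1369 + 0.0729 + 0.0004 + 0.0400 + 0.0196 = 0.2698
Σp_2ᵢ² = 0.07² + 0.21² + 0.14² + 0.25² + 0.33² = 0.0049 + 0.0441 + 0.0196 + 0.0625 + 0.1089 = 0.2400
O = 0.1816 / √(0.2698 × 0.2400) = 0.1816 / 0.25446 = 0.7137

0.71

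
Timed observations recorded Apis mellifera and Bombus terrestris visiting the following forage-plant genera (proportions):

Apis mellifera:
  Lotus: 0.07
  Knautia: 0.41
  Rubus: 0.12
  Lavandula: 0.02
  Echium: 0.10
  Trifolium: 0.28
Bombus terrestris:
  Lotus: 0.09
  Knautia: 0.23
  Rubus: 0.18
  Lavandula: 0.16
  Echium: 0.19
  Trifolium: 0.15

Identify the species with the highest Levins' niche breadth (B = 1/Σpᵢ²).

Σp_mellᵢ² = 0.07² + 0.41² + 0.12² + 0.02² + 0.10² + 0.28² = 0.0049 + 0.1681 + 0.0144 + 0.0004 + 0.0100 + 0.0784 = 0.2762
B_mell = 1 / 0.2762 = 3.6206
Σp_terrᵢ² = 0.09² + 0.23² + 0.18² + 0.16² + 0.19² + 0.15² = 0.0081 + 0.0529 + 0.0324 + 0.0256 + 0.0361 + 0.0225 = 0.1776
B_terr = 1 / 0.1776 = 5.6306
Highest B → broadest niche (most generalist): Bombus terrestris (B = 5.63).

Bombus terrestris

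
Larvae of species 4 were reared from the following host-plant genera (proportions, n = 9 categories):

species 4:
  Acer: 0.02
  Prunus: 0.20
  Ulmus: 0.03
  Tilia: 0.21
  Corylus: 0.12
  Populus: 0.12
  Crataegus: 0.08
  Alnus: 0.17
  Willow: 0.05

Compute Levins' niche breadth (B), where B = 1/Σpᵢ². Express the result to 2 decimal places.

Σpᵢ² = 0.02² + 0.20² + 0.03² + 0.21² + 0.12² + 0.12² + 0.08² + 0.17² + 0.05² = 0.0004 + 0.0400 + 0.0009 + 0.0441 + 0.0144 + 0.0144 + 0.0064 + 0.0289 + 0.0025 = 0.1520
B = 1 / 0.1520 = 6.5789

6.58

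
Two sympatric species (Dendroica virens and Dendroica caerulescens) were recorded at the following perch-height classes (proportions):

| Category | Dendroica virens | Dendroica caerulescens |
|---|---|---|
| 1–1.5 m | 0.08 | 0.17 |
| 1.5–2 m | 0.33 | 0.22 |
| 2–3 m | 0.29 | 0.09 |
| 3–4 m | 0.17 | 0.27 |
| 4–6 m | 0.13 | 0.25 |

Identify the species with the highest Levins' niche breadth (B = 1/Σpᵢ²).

Dendroica caerulescens

Σp_vireᵢ² = 0.08² + 0.33² + 0.29² + 0.17² + 0.13² = 0.0064 + 0.1089 + 0.0841 + 0.0289 + 0.0169 = 0.2452
B_vire = 1 / 0.2452 = 4.0783
Σp_caerᵢ² = 0.17² + 0.22² + 0.09² + 0.27² + 0.25² = 0.0289 + 0.0484 + 0.0081 + 0.0729 + 0.0625 = 0.2208
B_caer = 1 / 0.2208 = 4.5290
Highest B → broadest niche (most generalist): Dendroica caerulescens (B = 4.53).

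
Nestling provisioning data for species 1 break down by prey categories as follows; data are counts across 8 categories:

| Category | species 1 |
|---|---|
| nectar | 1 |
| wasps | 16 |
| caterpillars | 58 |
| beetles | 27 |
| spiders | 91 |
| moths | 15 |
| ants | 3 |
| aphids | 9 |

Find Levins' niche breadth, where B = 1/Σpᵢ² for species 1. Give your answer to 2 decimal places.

3.74

Proportions for species 1 (n=220): 1/220=0.0045, 16/220=0.0727, 58/220=0.2636, 27/220=0.1227, 91/220=0.4136, 15/220=0.0682, 3/220=0.0136, 9/220=0.0409
Σpᵢ² = 0.0045² + 0.0727² + 0.2636² + 0.1227² + 0.4136² + 0.0682² + 0.0136² + 0.0409² = 0.000020 + 0.005285 + 0.069485 + 0.015055 + 0.171065 + 0.004651 + 0.000185 + 0.001673 = 0.267419
B = 1 / 0.267419 = 3.7395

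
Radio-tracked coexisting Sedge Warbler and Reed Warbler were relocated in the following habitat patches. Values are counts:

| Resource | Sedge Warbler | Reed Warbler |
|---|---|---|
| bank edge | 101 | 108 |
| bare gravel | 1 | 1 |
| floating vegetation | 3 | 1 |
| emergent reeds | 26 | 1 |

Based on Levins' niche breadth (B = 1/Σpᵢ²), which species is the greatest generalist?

Proportions for Sedge Warbler (n=131): 101/131=0.7710, 1/131=0.0076, 3/131=0.0229, 26/131=0.1985
Proportions for Reed Warbler (n=111): 108/111=0.9730, 1/111=0.0090, 1/111=0.0090, 1/111=0.0090
Σp_Sedgᵢ² = 0.7710² + 0.0076² + 0.0229² + 0.1985² = 0.594441 + 0.000058 + 0.000524 + 0.039402 = 0.634425
B_Sedg = 1 / 0.634425 = 1.5762
Σp_Reedᵢ² = 0.9730² + 0.0090² + 0.0090² + 0.0090² = 0.946729 + 0.000081 + 0.000081 + 0.000081 = 0.946972
B_Reed = 1 / 0.946972 = 1.0560
Highest B → broadest niche (most generalist): Sedge Warbler (B = 1.58).

Sedge Warbler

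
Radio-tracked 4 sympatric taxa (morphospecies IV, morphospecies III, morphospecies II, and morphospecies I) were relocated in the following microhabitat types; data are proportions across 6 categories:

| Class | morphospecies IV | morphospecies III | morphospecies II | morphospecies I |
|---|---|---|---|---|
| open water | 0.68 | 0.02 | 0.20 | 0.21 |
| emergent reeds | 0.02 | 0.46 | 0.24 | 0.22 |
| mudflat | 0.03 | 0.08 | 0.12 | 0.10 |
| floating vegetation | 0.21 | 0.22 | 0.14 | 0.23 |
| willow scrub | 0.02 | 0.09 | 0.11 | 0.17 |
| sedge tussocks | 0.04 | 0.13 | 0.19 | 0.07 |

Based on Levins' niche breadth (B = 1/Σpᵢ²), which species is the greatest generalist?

morphospecies II

Σp_IVᵢ² = 0.68² + 0.02² + 0.03² + 0.21² + 0.02² + 0.04² = 0.4624 + 0.0004 + 0.0009 + 0.0441 + 0.0004 + 0.0016 = 0.5098
B_IV = 1 / 0.5098 = 1.9616
Σp_IIIᵢ² = 0.02² + 0.46² + 0.08² + 0.22² + 0.09² + 0.13² = 0.0004 + 0.2116 + 0.0064 + 0.0484 + 0.0081 + 0.0169 = 0.2918
B_III = 1 / 0.2918 = 3.4270
Σp_IIᵢ² = 0.20² + 0.24² + 0.12² + 0.14² + 0.11² + 0.19² = 0.0400 + 0.0576 + 0.0144 + 0.0196 + 0.0121 + 0.0361 = 0.1798
B_II = 1 / 0.1798 = 5.5617
Σp_Iᵢ² = 0.21² + 0.22² + 0.10² + 0.23² + 0.17² + 0.07² = 0.0441 + 0.0484 + 0.0100 + 0.0529 + 0.0289 + 0.0049 = 0.1892
B_I = 1 / 0.1892 = 5.2854
Highest B → broadest niche (most generalist): morphospecies II (B = 5.56).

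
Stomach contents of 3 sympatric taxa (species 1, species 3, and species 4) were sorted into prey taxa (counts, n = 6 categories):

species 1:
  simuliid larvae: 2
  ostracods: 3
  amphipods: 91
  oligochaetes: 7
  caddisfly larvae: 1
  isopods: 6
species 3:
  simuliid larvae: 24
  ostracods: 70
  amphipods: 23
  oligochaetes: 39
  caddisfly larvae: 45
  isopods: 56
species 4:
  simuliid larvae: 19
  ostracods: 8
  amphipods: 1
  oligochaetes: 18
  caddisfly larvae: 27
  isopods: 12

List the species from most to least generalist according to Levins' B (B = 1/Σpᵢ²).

Proportions for species 1 (n=110): 2/110=0.0182, 3/110=0.0273, 91/110=0.8273, 7/110=0.0636, 1/110=0.0091, 6/110=0.0545
Proportions for species 3 (n=257): 24/257=0.0934, 70/257=0.2724, 23/257=0.0895, 39/257=0.1518, 45/257=0.1751, 56/257=0.2179
Proportions for species 4 (n=85): 19/85=0.2235, 8/85=0.0941, 1/85=0.0118, 18/85=0.2118, 27/85=0.3176, 12/85=0.1412
Σp_1ᵢ² = 0.0182² + 0.0273² + 0.8273² + 0.0636² + 0.0091² + 0.0545² = 0.000331 + 0.000745 + 0.684425 + 0.004045 + 0.000083 + 0.002970 = 0.692599
B_1 = 1 / 0.692599 = 1.4438
Σp_3ᵢ² = 0.0934² + 0.2724² + 0.0895² + 0.1518² + 0.1751² + 0.2179² = 0.008724 + 0.074202 + 0.008010 + 0.023043 + 0.030660 + 0.047480 = 0.192119
B_3 = 1 / 0.192119 = 5.2051
Σp_4ᵢ² = 0.2235² + 0.0941² + 0.0118² + 0.2118² + 0.3176² + 0.1412² = 0.049952 + 0.008855 + 0.000139 + 0.044859 + 0.100870 + 0.019937 = 0.224612
B_4 = 1 / 0.224612 = 4.4521
Ranking by B (broadest → narrowest): species 3 (5.21) > species 4 (4.45) > species 1 (1.44)

species 3 > species 4 > species 1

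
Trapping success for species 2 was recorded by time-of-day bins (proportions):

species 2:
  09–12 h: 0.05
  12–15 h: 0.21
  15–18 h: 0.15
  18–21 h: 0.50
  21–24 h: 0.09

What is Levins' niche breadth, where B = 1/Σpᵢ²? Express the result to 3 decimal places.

Σpᵢ² = 0.05² + 0.21² + 0.15² + 0.50² + 0.09² = 0.0025 + 0.0441 + 0.0225 + 0.2500 + 0.0081 = 0.3272
B = 1 / 0.3272 = 3.05623

3.056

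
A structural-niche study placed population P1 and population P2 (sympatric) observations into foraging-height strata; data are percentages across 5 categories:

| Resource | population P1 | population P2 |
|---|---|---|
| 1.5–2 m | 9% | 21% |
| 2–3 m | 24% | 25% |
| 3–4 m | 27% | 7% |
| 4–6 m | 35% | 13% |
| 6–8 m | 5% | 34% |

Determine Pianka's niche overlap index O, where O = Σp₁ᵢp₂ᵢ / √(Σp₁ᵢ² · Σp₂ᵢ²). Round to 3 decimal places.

Convert percentages to proportions (divide by 100).
Σ p₁ᵢp₂ᵢ = 0.0189 + 0.0600 + 0.0189 + 0.0455 + 0.0170 = 0.1603
Σp_1ᵢ² = 0.09² + 0.24² + 0.27² + 0.35² + 0.05² = 0.0081 + 0.0576 + 0.0729 + 0.1225 + 0.0025 = 0.2636
Σp_2ᵢ² = 0.21² + 0.25² + 0.07² + 0.13² + 0.34² = 0.0441 + 0.0625 + 0.0049 + 0.0169 + 0.1156 = 0.2440
O = 0.1603 / √(0.2636 × 0.2440) = 0.1603 / 0.253611 = 0.63207

0.632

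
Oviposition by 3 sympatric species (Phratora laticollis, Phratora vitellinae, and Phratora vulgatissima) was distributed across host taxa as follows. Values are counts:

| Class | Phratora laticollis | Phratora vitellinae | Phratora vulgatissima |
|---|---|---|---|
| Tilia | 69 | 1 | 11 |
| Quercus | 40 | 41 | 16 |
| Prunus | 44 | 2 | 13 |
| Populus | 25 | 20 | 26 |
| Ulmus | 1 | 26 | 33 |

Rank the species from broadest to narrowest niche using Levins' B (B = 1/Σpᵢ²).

Proportions for Phratora laticollis (n=179): 69/179=0.3855, 40/179=0.2235, 44/179=0.2458, 25/179=0.1397, 1/179=0.0056
Proportions for Phratora vitellinae (n=90): 1/90=0.0111, 41/90=0.4556, 2/90=0.0222, 20/90=0.2222, 26/90=0.2889
Proportions for Phratora vulgatissima (n=99): 11/99=0.1111, 16/99=0.1616, 13/99=0.1313, 26/99=0.2626, 33/99=0.3333
Σp_latiᵢ² = 0.3855² + 0.2235² + 0.2458² + 0.1397² + 0.0056² = 0.148610 + 0.049952 + 0.060418 + 0.019516 + 0.000031 = 0.278527
B_lati = 1 / 0.278527 = 3.5903
Σp_viteᵢ² = 0.0111² + 0.4556² + 0.0222² + 0.2222² + 0.2889² = 0.000123 + 0.207571 + 0.000493 + 0.049373 + 0.083463 = 0.341023
B_vite = 1 / 0.341023 = 2.9324
Σp_vulgᵢ² = 0.1111² + 0.1616² + 0.1313² + 0.2626² + 0.3333² = 0.012343 + 0.026115 + 0.017240 + 0.068959 + 0.111089 = 0.235746
B_vulg = 1 / 0.235746 = 4.2419
Ranking by B (broadest → narrowest): Phratora vulgatissima (4.24) > Phratora laticollis (3.59) > Phratora vitellinae (2.93)

Phratora vulgatissima > Phratora laticollis > Phratora vitellinae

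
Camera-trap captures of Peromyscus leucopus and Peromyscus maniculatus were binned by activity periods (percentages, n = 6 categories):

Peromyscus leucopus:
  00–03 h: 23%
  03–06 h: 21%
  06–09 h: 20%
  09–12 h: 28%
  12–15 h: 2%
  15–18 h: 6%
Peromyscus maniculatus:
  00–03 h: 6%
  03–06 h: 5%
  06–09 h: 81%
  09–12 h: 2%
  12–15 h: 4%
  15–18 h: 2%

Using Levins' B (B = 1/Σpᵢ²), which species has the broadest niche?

Peromyscus leucopus

Convert percentages to proportions (divide by 100).
Σp_leucᵢ² = 0.23² + 0.21² + 0.20² + 0.28² + 0.02² + 0.06² = 0.0529 + 0.0441 + 0.0400 + 0.0784 + 0.0004 + 0.0036 = 0.2194
B_leuc = 1 / 0.2194 = 4.5579
Σp_maniᵢ² = 0.06² + 0.05² + 0.81² + 0.02² + 0.04² + 0.02² = 0.0036 + 0.0025 + 0.6561 + 0.0004 + 0.0016 + 0.0004 = 0.6646
B_mani = 1 / 0.6646 = 1.5047
Highest B → broadest niche (most generalist): Peromyscus leucopus (B = 4.56).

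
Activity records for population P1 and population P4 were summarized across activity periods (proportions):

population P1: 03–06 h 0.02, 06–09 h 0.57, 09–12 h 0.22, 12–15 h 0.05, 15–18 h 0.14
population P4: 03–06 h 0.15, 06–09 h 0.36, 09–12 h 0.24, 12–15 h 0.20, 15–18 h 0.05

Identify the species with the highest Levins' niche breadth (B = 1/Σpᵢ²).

Σp_P1ᵢ² = 0.02² + 0.57² + 0.22² + 0.05² + 0.14² = 0.0004 + 0.3249 + 0.0484 + 0.0025 + 0.0196 = 0.3958
B_P1 = 1 / 0.3958 = 2.5265
Σp_P4ᵢ² = 0.15² + 0.36² + 0.24² + 0.20² + 0.05² = 0.0225 + 0.1296 + 0.0576 + 0.0400 + 0.0025 = 0.2522
B_P4 = 1 / 0.2522 = 3.9651
Highest B → broadest niche (most generalist): population P4 (B = 3.97).

population P4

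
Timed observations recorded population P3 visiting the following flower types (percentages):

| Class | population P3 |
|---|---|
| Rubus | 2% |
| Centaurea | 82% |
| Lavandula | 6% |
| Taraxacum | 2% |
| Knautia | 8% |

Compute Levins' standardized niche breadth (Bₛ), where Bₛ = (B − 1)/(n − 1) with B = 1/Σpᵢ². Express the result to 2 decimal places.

Convert percentages to proportions (divide by 100).
Σpᵢ² = 0.02² + 0.82² + 0.06² + 0.02² + 0.08² = 0.0004 + 0.6724 + 0.0036 + 0.0004 + 0.0064 = 0.6832
B = 1 / 0.6832 = 1.4637
Bₛ = (B − 1)/(n − 1) = (1.4637 − 1)/(5 − 1) = 0.4637/4 = 0.1159

0.12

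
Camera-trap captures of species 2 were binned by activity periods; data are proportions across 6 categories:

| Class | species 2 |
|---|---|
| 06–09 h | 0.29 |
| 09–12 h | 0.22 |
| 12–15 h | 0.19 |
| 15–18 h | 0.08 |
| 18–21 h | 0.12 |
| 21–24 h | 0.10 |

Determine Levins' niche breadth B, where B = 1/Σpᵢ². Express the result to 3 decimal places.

Σpᵢ² = 0.29² + 0.22² + 0.19² + 0.08² + 0.12² + 0.10² = 0.0841 + 0.0484 + 0.0361 + 0.0064 + 0.0144 + 0.0100 = 0.1994
B = 1 / 0.1994 = 5.01505

5.015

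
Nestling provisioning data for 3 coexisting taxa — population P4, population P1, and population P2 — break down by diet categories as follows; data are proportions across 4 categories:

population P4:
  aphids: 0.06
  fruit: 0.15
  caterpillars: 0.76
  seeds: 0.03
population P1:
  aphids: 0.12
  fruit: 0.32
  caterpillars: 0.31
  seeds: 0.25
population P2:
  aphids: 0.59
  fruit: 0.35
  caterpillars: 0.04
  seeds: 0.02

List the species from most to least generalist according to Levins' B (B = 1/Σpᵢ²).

population P1 > population P2 > population P4

Σp_P4ᵢ² = 0.06² + 0.15² + 0.76² + 0.03² = 0.0036 + 0.0225 + 0.5776 + 0.0009 = 0.6046
B_P4 = 1 / 0.6046 = 1.6540
Σp_P1ᵢ² = 0.12² + 0.32² + 0.31² + 0.25² = 0.0144 + 0.1024 + 0.0961 + 0.0625 = 0.2754
B_P1 = 1 / 0.2754 = 3.6311
Σp_P2ᵢ² = 0.59² + 0.35² + 0.04² + 0.02² = 0.3481 + 0.1225 + 0.0016 + 0.0004 = 0.4726
B_P2 = 1 / 0.4726 = 2.1160
Ranking by B (broadest → narrowest): population P1 (3.63) > population P2 (2.12) > population P4 (1.65)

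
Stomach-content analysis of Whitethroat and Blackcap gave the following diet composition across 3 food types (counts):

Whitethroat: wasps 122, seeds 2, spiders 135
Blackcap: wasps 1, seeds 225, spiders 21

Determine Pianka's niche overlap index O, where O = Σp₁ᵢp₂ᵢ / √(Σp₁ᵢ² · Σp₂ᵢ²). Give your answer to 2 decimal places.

0.08

Proportions for Whitethroat (n=259): 122/259=0.4710, 2/259=0.0077, 135/259=0.5212
Proportions for Blackcap (n=247): 1/247=0.0040, 225/247=0.9109, 21/247=0.0850
Σ p₁ᵢp₂ᵢ = 0.001884 + 0.007014 + 0.044302 = 0.053200
Σp_1ᵢ² = 0.4710² + 0.0077² + 0.5212² = 0.221841 + 0.000059 + 0.271649 = 0.493549
Σp_2ᵢ² = 0.0040² + 0.9109² + 0.0850² = 0.000016 + 0.829739 + 0.007225 = 0.836980
O = 0.053200 / √(0.493549 × 0.836980) = 0.053200 / 0.6427213 = 0.0828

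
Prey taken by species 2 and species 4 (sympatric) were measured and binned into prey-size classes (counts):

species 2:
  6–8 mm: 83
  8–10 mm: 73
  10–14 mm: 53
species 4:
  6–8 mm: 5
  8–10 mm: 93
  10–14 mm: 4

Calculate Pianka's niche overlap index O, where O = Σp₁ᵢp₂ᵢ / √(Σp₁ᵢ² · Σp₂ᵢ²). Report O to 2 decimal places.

0.65

Proportions for species 2 (n=209): 83/209=0.3971, 73/209=0.3493, 53/209=0.2536
Proportions for species 4 (n=102): 5/102=0.0490, 93/102=0.9118, 4/102=0.0392
Σ p₁ᵢp₂ᵢ = 0.019458 + 0.318492 + 0.009941 = 0.347891
Σp_1ᵢ² = 0.3971² + 0.3493² + 0.2536² = 0.157688 + 0.122010 + 0.064313 = 0.344011
Σp_2ᵢ² = 0.0490² + 0.9118² + 0.0392² = 0.002401 + 0.831379 + 0.001537 = 0.835317
O = 0.347891 / √(0.344011 × 0.835317) = 0.347891 / 0.5360581 = 0.6490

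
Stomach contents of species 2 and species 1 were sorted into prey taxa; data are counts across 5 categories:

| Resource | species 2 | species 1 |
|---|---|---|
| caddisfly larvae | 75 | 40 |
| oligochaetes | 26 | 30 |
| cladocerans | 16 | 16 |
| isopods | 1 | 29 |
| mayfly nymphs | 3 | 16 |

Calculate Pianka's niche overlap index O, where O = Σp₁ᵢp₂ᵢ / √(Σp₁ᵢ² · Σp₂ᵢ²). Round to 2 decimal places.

Proportions for species 2 (n=121): 75/121=0.6198, 26/121=0.2149, 16/121=0.1322, 1/121=0.0083, 3/121=0.0248
Proportions for species 1 (n=131): 40/131=0.3053, 30/131=0.2290, 16/131=0.1221, 29/131=0.2214, 16/131=0.1221
Σ p₁ᵢp₂ᵢ = 0.189225 + 0.049212 + 0.016142 + 0.001838 + 0.003028 = 0.259445
Σp_1ᵢ² = 0.6198² + 0.2149² + 0.1322² + 0.0083² + 0.0248² = 0.384152 + 0.046182 + 0.017477 + 0.000069 + 0.000615 = 0.448495
Σp_2ᵢ² = 0.3053² + 0.2290² + 0.1221² + 0.2214² + 0.1221² = 0.093208 + 0.052441 + 0.014908 + 0.049018 + 0.014908 = 0.224483
O = 0.259445 / √(0.448495 × 0.224483) = 0.259445 / 0.3173003 = 0.8177

0.82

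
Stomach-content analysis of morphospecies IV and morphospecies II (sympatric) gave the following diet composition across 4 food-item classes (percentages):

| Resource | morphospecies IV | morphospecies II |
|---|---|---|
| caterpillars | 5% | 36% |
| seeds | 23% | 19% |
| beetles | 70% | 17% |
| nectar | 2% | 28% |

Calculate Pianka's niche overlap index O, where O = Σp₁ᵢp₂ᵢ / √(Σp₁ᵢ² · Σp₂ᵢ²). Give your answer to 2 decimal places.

Convert percentages to proportions (divide by 100).
Σ p₁ᵢp₂ᵢ = 0.0180 + 0.0437 + 0.1190 + 0.0056 = 0.1863
Σp_1ᵢ² = 0.05² + 0.23² + 0.70² + 0.02² = 0.0025 + 0.0529 + 0.4900 + 0.0004 = 0.5458
Σp_2ᵢ² = 0.36² + 0.19² + 0.17² + 0.28² = 0.1296 + 0.0361 + 0.0289 + 0.0784 = 0.2730
O = 0.1863 / √(0.5458 × 0.2730) = 0.1863 / 0.38601 = 0.4826

0.48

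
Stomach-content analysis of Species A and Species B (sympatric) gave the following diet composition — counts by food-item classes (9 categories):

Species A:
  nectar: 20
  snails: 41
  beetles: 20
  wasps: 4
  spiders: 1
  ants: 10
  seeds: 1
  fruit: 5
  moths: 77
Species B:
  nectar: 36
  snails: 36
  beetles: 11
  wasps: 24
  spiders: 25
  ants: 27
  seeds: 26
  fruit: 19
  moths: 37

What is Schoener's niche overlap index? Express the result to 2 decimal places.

Proportions for Species A (n=179): 20/179=0.1117, 41/179=0.2291, 20/179=0.1117, 4/179=0.0223, 1/179=0.0056, 10/179=0.0559, 1/179=0.0056, 5/179=0.0279, 77/179=0.4302
Proportions for Species B (n=241): 36/241=0.1494, 36/241=0.1494, 11/241=0.0456, 24/241=0.0996, 25/241=0.1037, 27/241=0.1120, 26/241=0.1079, 19/241=0.0788, 37/241=0.1535
Σ|p₁ᵢ − p₂ᵢ| = 0.0377 + 0.0797 + 0.0661 + 0.0773 + 0.0981 + 0.0561 + 0.1023 + 0.0509 + 0.2767 = 0.8449
D = 1 − ½ × 0.8449 = 1 − 0.42245 = 0.57755

0.58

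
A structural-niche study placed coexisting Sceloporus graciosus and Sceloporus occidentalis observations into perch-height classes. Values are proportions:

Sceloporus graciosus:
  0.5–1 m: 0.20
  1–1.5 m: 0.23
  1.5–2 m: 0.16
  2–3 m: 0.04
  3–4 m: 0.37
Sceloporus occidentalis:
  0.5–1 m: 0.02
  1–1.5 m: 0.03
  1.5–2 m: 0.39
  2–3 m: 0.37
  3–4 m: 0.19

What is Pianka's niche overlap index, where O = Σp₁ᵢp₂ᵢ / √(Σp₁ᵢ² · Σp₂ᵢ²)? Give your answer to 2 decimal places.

0.55

Σ p₁ᵢp₂ᵢ = 0.0040 + 0.0069 + 0.0624 + 0.0148 + 0.0703 = 0.1584
Σp_1ᵢ² = 0.20² + 0.23² + 0.16² + 0.04² + 0.37² = 0.0400 + 0.0529 + 0.0256 + 0.0016 + 0.1369 = 0.2570
Σp_2ᵢ² = 0.02² + 0.03² + 0.39² + 0.37² + 0.19² = 0.0004 + 0.0009 + 0.1521 + 0.1369 + 0.0361 = 0.3264
O = 0.1584 / √(0.2570 × 0.3264) = 0.1584 / 0.28963 = 0.5469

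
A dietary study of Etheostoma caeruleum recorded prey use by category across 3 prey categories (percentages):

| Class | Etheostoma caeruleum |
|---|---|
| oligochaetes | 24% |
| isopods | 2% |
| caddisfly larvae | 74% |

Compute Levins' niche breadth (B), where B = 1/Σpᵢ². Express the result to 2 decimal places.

1.65

Convert percentages to proportions (divide by 100).
Σpᵢ² = 0.24² + 0.02² + 0.74² = 0.0576 + 0.0004 + 0.5476 = 0.6056
B = 1 / 0.6056 = 1.6513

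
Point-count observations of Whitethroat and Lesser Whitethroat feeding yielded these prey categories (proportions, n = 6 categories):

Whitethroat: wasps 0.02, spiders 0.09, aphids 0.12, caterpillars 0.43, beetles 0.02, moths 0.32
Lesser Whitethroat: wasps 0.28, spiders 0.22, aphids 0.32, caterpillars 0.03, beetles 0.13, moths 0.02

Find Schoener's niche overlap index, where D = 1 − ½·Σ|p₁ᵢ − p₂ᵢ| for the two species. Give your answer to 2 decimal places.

Σ|p₁ᵢ − p₂ᵢ| = 0.26 + 0.13 + 0.20 + 0.40 + 0.11 + 0.30 = 1.40
D = 1 − ½ × 1.40 = 1 − 0.700 = 0.3000

0.30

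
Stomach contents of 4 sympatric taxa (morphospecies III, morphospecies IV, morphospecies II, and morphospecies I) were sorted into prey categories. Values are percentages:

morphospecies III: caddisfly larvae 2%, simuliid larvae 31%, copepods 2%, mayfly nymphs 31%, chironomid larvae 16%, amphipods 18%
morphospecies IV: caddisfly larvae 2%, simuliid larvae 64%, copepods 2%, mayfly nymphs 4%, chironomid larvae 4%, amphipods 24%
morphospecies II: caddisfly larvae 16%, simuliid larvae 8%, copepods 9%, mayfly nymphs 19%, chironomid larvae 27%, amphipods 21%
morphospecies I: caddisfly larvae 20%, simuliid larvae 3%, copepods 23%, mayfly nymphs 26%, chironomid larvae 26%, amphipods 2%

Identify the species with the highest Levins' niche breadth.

Convert percentages to proportions (divide by 100).
Σp_IIIᵢ² = 0.02² + 0.31² + 0.02² + 0.31² + 0.16² + 0.18² = 0.0004 + 0.0961 + 0.0004 + 0.0961 + 0.0256 + 0.0324 = 0.2510
B_III = 1 / 0.2510 = 3.9841
Σp_IVᵢ² = 0.02² + 0.64² + 0.02² + 0.04² + 0.04² + 0.24² = 0.0004 + 0.4096 + 0.0004 + 0.0016 + 0.0016 + 0.0576 = 0.4712
B_IV = 1 / 0.4712 = 2.1222
Σp_IIᵢ² = 0.16² + 0.08² + 0.09² + 0.19² + 0.27² + 0.21² = 0.0256 + 0.0064 + 0.0081 + 0.0361 + 0.0729 + 0.0441 = 0.1932
B_II = 1 / 0.1932 = 5.1760
Σp_Iᵢ² = 0.20² + 0.03² + 0.23² + 0.26² + 0.26² + 0.02² = 0.0400 + 0.0009 + 0.0529 + 0.0676 + 0.0676 + 0.0004 = 0.2294
B_I = 1 / 0.2294 = 4.3592
Highest B → broadest niche (most generalist): morphospecies II (B = 5.18).

morphospecies II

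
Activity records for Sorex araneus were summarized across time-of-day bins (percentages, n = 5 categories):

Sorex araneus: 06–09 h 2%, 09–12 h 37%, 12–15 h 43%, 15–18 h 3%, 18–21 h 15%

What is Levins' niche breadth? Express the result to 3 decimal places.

2.894

Convert percentages to proportions (divide by 100).
Σpᵢ² = 0.02² + 0.37² + 0.43² + 0.03² + 0.15² = 0.0004 + 0.1369 + 0.1849 + 0.0009 + 0.0225 = 0.3456
B = 1 / 0.3456 = 2.89352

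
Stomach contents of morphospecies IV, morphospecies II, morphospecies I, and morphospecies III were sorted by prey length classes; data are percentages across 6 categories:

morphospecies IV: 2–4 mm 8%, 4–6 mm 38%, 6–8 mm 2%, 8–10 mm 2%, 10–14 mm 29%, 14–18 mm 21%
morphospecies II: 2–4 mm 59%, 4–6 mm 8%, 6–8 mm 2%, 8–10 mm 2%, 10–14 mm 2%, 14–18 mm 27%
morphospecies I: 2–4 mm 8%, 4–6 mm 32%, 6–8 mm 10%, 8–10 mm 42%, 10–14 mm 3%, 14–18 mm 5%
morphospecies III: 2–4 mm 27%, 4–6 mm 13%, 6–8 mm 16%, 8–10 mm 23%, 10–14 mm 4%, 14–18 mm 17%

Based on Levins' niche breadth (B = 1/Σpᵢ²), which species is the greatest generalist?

Convert percentages to proportions (divide by 100).
Σp_IVᵢ² = 0.08² + 0.38² + 0.02² + 0.02² + 0.29² + 0.21² = 0.0064 + 0.1444 + 0.0004 + 0.0004 + 0.0841 + 0.0441 = 0.2798
B_IV = 1 / 0.2798 = 3.5740
Σp_IIᵢ² = 0.59² + 0.08² + 0.02² + 0.02² + 0.02² + 0.27² = 0.3481 + 0.0064 + 0.0004 + 0.0004 + 0.0004 + 0.0729 = 0.4286
B_II = 1 / 0.4286 = 2.3332
Σp_Iᵢ² = 0.08² + 0.32² + 0.10² + 0.42² + 0.03² + 0.05² = 0.0064 + 0.1024 + 0.0100 + 0.1764 + 0.0009 + 0.0025 = 0.2986
B_I = 1 / 0.2986 = 3.3490
Σp_IIIᵢ² = 0.27² + 0.13² + 0.16² + 0.23² + 0.04² + 0.17² = 0.0729 + 0.0169 + 0.0256 + 0.0529 + 0.0016 + 0.0289 = 0.1988
B_III = 1 / 0.1988 = 5.0302
Highest B → broadest niche (most generalist): morphospecies III (B = 5.03).

morphospecies III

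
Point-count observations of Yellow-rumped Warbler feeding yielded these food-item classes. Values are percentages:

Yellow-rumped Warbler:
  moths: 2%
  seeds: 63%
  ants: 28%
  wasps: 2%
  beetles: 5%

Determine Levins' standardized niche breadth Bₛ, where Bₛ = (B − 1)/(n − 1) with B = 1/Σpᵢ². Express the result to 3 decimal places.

Convert percentages to proportions (divide by 100).
Σpᵢ² = 0.02² + 0.63² + 0.28² + 0.02² + 0.05² = 0.0004 + 0.3969 + 0.0784 + 0.0004 + 0.0025 = 0.4786
B = 1 / 0.4786 = 2.08943
Bₛ = (B − 1)/(n − 1) = (2.08943 − 1)/(5 − 1) = 1.08943/4 = 0.27236

0.272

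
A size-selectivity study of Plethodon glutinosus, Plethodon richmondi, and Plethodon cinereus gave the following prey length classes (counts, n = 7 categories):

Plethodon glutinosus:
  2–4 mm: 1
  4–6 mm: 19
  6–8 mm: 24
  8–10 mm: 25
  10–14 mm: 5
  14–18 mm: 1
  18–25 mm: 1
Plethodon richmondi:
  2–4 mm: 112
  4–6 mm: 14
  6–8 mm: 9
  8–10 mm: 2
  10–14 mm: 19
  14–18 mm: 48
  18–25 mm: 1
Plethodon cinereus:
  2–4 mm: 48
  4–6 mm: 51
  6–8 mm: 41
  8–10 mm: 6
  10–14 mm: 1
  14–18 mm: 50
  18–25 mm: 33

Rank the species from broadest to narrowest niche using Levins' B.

Plethodon cinereus > Plethodon glutinosus > Plethodon richmondi

Proportions for Plethodon glutinosus (n=76): 1/76=0.0132, 19/76=0.2500, 24/76=0.3158, 25/76=0.3289, 5/76=0.0658, 1/76=0.0132, 1/76=0.0132
Proportions for Plethodon richmondi (n=205): 112/205=0.5463, 14/205=0.0683, 9/205=0.0439, 2/205=0.0098, 19/205=0.0927, 48/205=0.2341, 1/205=0.0049
Proportions for Plethodon cinereus (n=230): 48/230=0.2087, 51/230=0.2217, 41/230=0.1783, 6/230=0.0261, 1/230=0.0043, 50/230=0.2174, 33/230=0.1435
Σp_glutᵢ² = 0.0132² + 0.2500² + 0.3158² + 0.3289² + 0.0658² + 0.0132² + 0.0132² = 0.000174 + 0.062500 + 0.099730 + 0.108175 + 0.004330 + 0.000174 + 0.000174 = 0.275257
B_glut = 1 / 0.275257 = 3.6330
Σp_richᵢ² = 0.5463² + 0.0683² + 0.0439² + 0.0098² + 0.0927² + 0.2341² + 0.0049² = 0.298444 + 0.004665 + 0.001927 + 0.000096 + 0.008593 + 0.054803 + 0.000024 = 0.368552
B_rich = 1 / 0.368552 = 2.7133
Σp_cineᵢ² = 0.2087² + 0.2217² + 0.1783² + 0.0261² + 0.0043² + 0.2174² + 0.1435² = 0.043556 + 0.049151 + 0.031791 + 0.000681 + 0.000018 + 0.047263 + 0.020592 = 0.193052
B_cine = 1 / 0.193052 = 5.1800
Ranking by B (broadest → narrowest): Plethodon cinereus (5.18) > Plethodon glutinosus (3.63) > Plethodon richmondi (2.71)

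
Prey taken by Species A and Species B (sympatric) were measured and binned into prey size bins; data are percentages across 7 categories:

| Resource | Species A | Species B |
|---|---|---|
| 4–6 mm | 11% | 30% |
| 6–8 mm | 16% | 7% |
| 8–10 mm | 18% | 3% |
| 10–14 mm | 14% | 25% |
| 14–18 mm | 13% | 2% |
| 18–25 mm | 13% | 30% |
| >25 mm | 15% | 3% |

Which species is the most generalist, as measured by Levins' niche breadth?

Convert percentages to proportions (divide by 100).
Σp_Aᵢ² = 0.11² + 0.16² + 0.18² + 0.14² + 0.13² + 0.13² + 0.15² = 0.0121 + 0.0256 + 0.0324 + 0.0196 + 0.0169 + 0.0169 + 0.0225 = 0.1460
B_A = 1 / 0.1460 = 6.8493
Σp_Bᵢ² = 0.30² + 0.07² + 0.03² + 0.25² + 0.02² + 0.30² + 0.03² = 0.0900 + 0.0049 + 0.0009 + 0.0625 + 0.0004 + 0.0900 + 0.0009 = 0.2496
B_B = 1 / 0.2496 = 4.0064
Highest B → broadest niche (most generalist): Species A (B = 6.85).

Species A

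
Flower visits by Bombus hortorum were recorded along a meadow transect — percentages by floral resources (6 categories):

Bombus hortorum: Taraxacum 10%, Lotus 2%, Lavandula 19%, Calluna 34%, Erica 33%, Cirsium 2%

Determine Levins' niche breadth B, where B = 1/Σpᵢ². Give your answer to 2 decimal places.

Convert percentages to proportions (divide by 100).
Σpᵢ² = 0.10² + 0.02² + 0.19² + 0.34² + 0.33² + 0.02² = 0.0100 + 0.0004 + 0.0361 + 0.1156 + 0.1089 + 0.0004 = 0.2714
B = 1 / 0.2714 = 3.6846

3.68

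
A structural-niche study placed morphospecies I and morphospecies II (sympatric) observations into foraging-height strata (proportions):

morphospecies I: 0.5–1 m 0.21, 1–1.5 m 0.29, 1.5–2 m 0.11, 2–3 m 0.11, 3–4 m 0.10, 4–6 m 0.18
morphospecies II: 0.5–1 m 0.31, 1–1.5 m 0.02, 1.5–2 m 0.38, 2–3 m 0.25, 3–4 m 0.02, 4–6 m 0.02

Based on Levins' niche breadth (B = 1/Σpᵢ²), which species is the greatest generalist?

Σp_Iᵢ² = 0.21² + 0.29² + 0.11² + 0.11² + 0.10² + 0.18² = 0.0441 + 0.0841 + 0.0121 + 0.0121 + 0.0100 + 0.0324 = 0.1948
B_I = 1 / 0.1948 = 5.1335
Σp_IIᵢ² = 0.31² + 0.02² + 0.38² + 0.25² + 0.02² + 0.02² = 0.0961 + 0.0004 + 0.1444 + 0.0625 + 0.0004 + 0.0004 = 0.3042
B_II = 1 / 0.3042 = 3.2873
Highest B → broadest niche (most generalist): morphospecies I (B = 5.13).

morphospecies I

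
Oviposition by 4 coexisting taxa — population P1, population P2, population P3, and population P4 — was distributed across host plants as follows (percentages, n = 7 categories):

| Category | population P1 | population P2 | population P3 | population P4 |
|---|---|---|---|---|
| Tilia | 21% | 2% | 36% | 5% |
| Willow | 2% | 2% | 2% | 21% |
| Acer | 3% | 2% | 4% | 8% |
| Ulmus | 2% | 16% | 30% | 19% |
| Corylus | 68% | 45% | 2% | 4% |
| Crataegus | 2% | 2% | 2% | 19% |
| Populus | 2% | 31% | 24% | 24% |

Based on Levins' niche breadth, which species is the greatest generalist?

Convert percentages to proportions (divide by 100).
Σp_P1ᵢ² = 0.21² + 0.02² + 0.03² + 0.02² + 0.68² + 0.02² + 0.02² = 0.0441 + 0.0004 + 0.0009 + 0.0004 + 0.4624 + 0.0004 + 0.0004 = 0.5090
B_P1 = 1 / 0.5090 = 1.9646
Σp_P2ᵢ² = 0.02² + 0.02² + 0.02² + 0.16² + 0.45² + 0.02² + 0.31² = 0.0004 + 0.0004 + 0.0004 + 0.0256 + 0.2025 + 0.0004 + 0.0961 = 0.3258
B_P2 = 1 / 0.3258 = 3.0694
Σp_P3ᵢ² = 0.36² + 0.02² + 0.04² + 0.30² + 0.02² + 0.02² + 0.24² = 0.1296 + 0.0004 + 0.0016 + 0.0900 + 0.0004 + 0.0004 + 0.0576 = 0.2800
B_P3 = 1 / 0.2800 = 3.5714
Σp_P4ᵢ² = 0.05² + 0.21² + 0.08² + 0.19² + 0.04² + 0.19² + 0.24² = 0.0025 + 0.0441 + 0.0064 + 0.0361 + 0.0016 + 0.0361 + 0.0576 = 0.1844
B_P4 = 1 / 0.1844 = 5.4230
Highest B → broadest niche (most generalist): population P4 (B = 5.42).

population P4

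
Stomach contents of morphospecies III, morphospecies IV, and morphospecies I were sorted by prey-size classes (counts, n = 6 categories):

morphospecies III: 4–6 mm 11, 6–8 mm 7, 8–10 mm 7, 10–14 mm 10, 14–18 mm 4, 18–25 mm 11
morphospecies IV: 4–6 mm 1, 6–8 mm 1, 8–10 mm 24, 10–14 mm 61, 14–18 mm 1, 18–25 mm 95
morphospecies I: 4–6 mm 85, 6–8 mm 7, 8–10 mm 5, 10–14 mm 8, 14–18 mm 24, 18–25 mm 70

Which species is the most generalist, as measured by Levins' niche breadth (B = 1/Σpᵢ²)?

morphospecies III

Proportions for morphospecies III (n=50): 11/50=0.2200, 7/50=0.1400, 7/50=0.1400, 10/50=0.2000, 4/50=0.0800, 11/50=0.2200
Proportions for morphospecies IV (n=183): 1/183=0.0055, 1/183=0.0055, 24/183=0.1311, 61/183=0.3333, 1/183=0.0055, 95/183=0.5191
Proportions for morphospecies I (n=199): 85/199=0.4271, 7/199=0.0352, 5/199=0.0251, 8/199=0.0402, 24/199=0.1206, 70/199=0.3518
Σp_IIIᵢ² = 0.2200² + 0.1400² + 0.1400² + 0.2000² + 0.0800² + 0.2200² = 0.048400 + 0.019600 + 0.019600 + 0.040000 + 0.006400 + 0.048400 = 0.182400
B_III = 1 / 0.182400 = 5.4825
Σp_IVᵢ² = 0.0055² + 0.0055² + 0.1311² + 0.3333² + 0.0055² + 0.5191² = 0.000030 + 0.000030 + 0.017187 + 0.111089 + 0.000030 + 0.269465 = 0.397831
B_IV = 1 / 0.397831 = 2.5136
Σp_Iᵢ² = 0.4271² + 0.0352² + 0.0251² + 0.0402² + 0.1206² + 0.3518² = 0.182414 + 0.001239 + 0.000630 + 0.001616 + 0.014544 + 0.123763 = 0.324206
B_I = 1 / 0.324206 = 3.0845
Highest B → broadest niche (most generalist): morphospecies III (B = 5.48).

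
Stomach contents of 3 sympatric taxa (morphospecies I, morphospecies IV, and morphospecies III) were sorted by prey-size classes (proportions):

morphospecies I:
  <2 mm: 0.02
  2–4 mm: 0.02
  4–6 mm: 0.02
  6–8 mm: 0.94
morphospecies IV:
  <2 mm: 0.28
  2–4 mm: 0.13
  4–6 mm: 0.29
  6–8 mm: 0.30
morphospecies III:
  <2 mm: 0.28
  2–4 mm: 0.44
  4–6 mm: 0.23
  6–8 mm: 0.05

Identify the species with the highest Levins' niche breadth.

morphospecies IV

Σp_Iᵢ² = 0.02² + 0.02² + 0.02² + 0.94² = 0.0004 + 0.0004 + 0.0004 + 0.8836 = 0.8848
B_I = 1 / 0.8848 = 1.1302
Σp_IVᵢ² = 0.28² + 0.13² + 0.29² + 0.30² = 0.0784 + 0.0169 + 0.0841 + 0.0900 = 0.2694
B_IV = 1 / 0.2694 = 3.7120
Σp_IIIᵢ² = 0.28² + 0.44² + 0.23² + 0.05² = 0.0784 + 0.1936 + 0.0529 + 0.0025 = 0.3274
B_III = 1 / 0.3274 = 3.0544
Highest B → broadest niche (most generalist): morphospecies IV (B = 3.71).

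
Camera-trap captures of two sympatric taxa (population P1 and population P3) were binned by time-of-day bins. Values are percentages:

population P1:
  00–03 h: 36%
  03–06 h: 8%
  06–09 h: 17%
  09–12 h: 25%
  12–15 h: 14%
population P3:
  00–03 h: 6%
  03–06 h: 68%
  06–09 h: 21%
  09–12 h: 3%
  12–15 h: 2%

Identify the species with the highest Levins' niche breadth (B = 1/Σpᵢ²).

population P1

Convert percentages to proportions (divide by 100).
Σp_P1ᵢ² = 0.36² + 0.08² + 0.17² + 0.25² + 0.14² = 0.1296 + 0.0064 + 0.0289 + 0.0625 + 0.0196 = 0.2470
B_P1 = 1 / 0.2470 = 4.0486
Σp_P3ᵢ² = 0.06² + 0.68² + 0.21² + 0.03² + 0.02² = 0.0036 + 0.4624 + 0.0441 + 0.0009 + 0.0004 = 0.5114
B_P3 = 1 / 0.5114 = 1.9554
Highest B → broadest niche (most generalist): population P1 (B = 4.05).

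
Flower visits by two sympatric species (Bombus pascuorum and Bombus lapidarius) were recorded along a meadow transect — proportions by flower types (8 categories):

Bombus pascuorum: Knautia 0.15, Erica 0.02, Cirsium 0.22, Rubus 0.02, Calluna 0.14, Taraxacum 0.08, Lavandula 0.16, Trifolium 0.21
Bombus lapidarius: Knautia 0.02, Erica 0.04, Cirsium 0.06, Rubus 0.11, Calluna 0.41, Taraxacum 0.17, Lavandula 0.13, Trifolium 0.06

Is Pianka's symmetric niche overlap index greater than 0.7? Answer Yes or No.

Σ p₁ᵢp₂ᵢ = 0.0030 + 0.0008 + 0.0132 + 0.0022 + 0.0574 + 0.0136 + 0.0208 + 0.0126 = 0.1236
Σp_1ᵢ² = 0.15² + 0.02² + 0.22² + 0.02² + 0.14² + 0.08² + 0.16² + 0.21² = 0.0225 + 0.0004 + 0.0484 + 0.0004 + 0.0196 + 0.0064 + 0.0256 + 0.0441 = 0.1674
Σp_2ᵢ² = 0.02² + 0.04² + 0.06² + 0.11² + 0.41² + 0.17² + 0.13² + 0.06² = 0.0004 + 0.0016 + 0.0036 + 0.0121 + 0.1681 + 0.0289 + 0.0169 + 0.0036 = 0.2352
O = 0.1236 / √(0.1674 × 0.2352) = 0.1236 / 0.19842 = 0.6229
O = 0.6229 < 0.7 → No.

No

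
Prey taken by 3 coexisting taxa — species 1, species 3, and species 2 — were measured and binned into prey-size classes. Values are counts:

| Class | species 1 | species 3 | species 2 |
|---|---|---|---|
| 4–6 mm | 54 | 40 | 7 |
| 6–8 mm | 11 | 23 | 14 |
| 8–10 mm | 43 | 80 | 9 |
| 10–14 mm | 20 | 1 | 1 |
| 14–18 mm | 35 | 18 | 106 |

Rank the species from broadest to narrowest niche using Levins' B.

species 1 > species 3 > species 2

Proportions for species 1 (n=163): 54/163=0.3313, 11/163=0.0675, 43/163=0.2638, 20/163=0.1227, 35/163=0.2147
Proportions for species 3 (n=162): 40/162=0.2469, 23/162=0.1420, 80/162=0.4938, 1/162=0.0062, 18/162=0.1111
Proportions for species 2 (n=137): 7/137=0.0511, 14/137=0.1022, 9/137=0.0657, 1/137=0.0073, 106/137=0.7737
Σp_1ᵢ² = 0.3313² + 0.0675² + 0.2638² + 0.1227² + 0.2147² = 0.109760 + 0.004556 + 0.069590 + 0.015055 + 0.046096 = 0.245057
B_1 = 1 / 0.245057 = 4.0807
Σp_3ᵢ² = 0.2469² + 0.1420² + 0.4938² + 0.0062² + 0.1111² = 0.060960 + 0.020164 + 0.243838 + 0.000038 + 0.012343 = 0.337343
B_3 = 1 / 0.337343 = 2.9643
Σp_2ᵢ² = 0.0511² + 0.1022² + 0.0657² + 0.0073² + 0.7737² = 0.002611 + 0.010445 + 0.004316 + 0.000053 + 0.598612 = 0.616037
B_2 = 1 / 0.616037 = 1.6233
Ranking by B (broadest → narrowest): species 1 (4.08) > species 3 (2.96) > species 2 (1.62)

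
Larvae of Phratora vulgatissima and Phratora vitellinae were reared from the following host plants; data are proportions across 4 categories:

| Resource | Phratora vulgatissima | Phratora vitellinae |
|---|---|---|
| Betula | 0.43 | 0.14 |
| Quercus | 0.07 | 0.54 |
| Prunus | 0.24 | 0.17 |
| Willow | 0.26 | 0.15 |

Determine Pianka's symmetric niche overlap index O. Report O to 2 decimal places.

Σ p₁ᵢp₂ᵢ = 0.0602 + 0.0378 + 0.0408 + 0.0390 = 0.1778
Σp_1ᵢ² = 0.43² + 0.07² + 0.24² + 0.26² = 0.1849 + 0.0049 + 0.0576 + 0.0676 = 0.3150
Σp_2ᵢ² = 0.14² + 0.54² + 0.17² + 0.15² = 0.0196 + 0.2916 + 0.0289 + 0.0225 = 0.3626
O = 0.1778 / √(0.3150 × 0.3626) = 0.1778 / 0.33796 = 0.5261

0.53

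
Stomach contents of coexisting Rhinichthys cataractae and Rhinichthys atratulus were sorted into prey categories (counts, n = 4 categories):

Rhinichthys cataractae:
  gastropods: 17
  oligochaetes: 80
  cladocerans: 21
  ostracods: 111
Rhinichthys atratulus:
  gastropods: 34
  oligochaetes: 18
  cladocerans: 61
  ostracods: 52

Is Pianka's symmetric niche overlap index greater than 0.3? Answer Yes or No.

Yes

Proportions for Rhinichthys cataractae (n=229): 17/229=0.0742, 80/229=0.3493, 21/229=0.0917, 111/229=0.4847
Proportions for Rhinichthys atratulus (n=165): 34/165=0.2061, 18/165=0.1091, 61/165=0.3697, 52/165=0.3152
Σ p₁ᵢp₂ᵢ = 0.015293 + 0.038109 + 0.033901 + 0.152777 = 0.240080
Σp_1ᵢ² = 0.0742² + 0.3493² + 0.0917² + 0.4847² = 0.005506 + 0.122010 + 0.008409 + 0.234934 = 0.370859
Σp_2ᵢ² = 0.2061² + 0.1091² + 0.3697² + 0.3152² = 0.042477 + 0.011903 + 0.136678 + 0.099351 = 0.290409
O = 0.240080 / √(0.370859 × 0.290409) = 0.240080 / 0.3281780 = 0.7316
O = 0.7316 > 0.3 → Yes.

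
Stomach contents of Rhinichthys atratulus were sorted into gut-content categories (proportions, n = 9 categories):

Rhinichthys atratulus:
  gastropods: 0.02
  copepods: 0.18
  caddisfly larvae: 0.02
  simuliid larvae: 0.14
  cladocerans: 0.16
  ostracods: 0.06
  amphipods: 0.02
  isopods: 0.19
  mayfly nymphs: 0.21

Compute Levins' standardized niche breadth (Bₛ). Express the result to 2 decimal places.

Σpᵢ² = 0.02² + 0.18² + 0.02² + 0.14² + 0.16² + 0.06² + 0.02² + 0.19² + 0.21² = 0.0004 + 0.0324 + 0.0004 + 0.0196 + 0.0256 + 0.0036 + 0.0004 + 0.0361 + 0.0441 = 0.1626
B = 1 / 0.1626 = 6.1501
Bₛ = (B − 1)/(n − 1) = (6.1501 − 1)/(9 − 1) = 5.1501/8 = 0.6438

0.64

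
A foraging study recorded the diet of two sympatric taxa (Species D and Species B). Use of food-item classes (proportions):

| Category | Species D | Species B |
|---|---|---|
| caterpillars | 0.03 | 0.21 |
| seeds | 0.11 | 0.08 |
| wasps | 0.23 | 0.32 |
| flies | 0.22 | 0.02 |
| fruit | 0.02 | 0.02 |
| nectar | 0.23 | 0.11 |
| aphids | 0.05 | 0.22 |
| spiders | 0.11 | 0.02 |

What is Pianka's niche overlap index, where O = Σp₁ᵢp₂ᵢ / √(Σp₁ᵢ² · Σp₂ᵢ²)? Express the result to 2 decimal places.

0.67

Σ p₁ᵢp₂ᵢ = 0.0063 + 0.0088 + 0.0736 + 0.0044 + 0.0004 + 0.0253 + 0.0110 + 0.0022 = 0.1320
Σp_1ᵢ² = 0.03² + 0.11² + 0.23² + 0.22² + 0.02² + 0.23² + 0.05² + 0.11² = 0.0009 + 0.0121 + 0.0529 + 0.0484 + 0.0004 + 0.0529 + 0.0025 + 0.0121 = 0.1822
Σp_2ᵢ² = 0.21² + 0.08² + 0.32² + 0.02² + 0.02² + 0.11² + 0.22² + 0.02² = 0.0441 + 0.0064 + 0.1024 + 0.0004 + 0.0004 + 0.0121 + 0.0484 + 0.0004 = 0.2146
O = 0.1320 / √(0.1822 × 0.2146) = 0.1320 / 0.19774 = 0.6675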